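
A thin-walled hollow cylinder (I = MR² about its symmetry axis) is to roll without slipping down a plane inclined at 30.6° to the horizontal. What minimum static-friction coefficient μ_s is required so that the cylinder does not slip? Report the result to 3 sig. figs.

μ_min ≈ 0.296

With I = MR², the ratio k = I/(MR²) is 1.
Along the incline Mg sinθ − f = Ma, and torque about the center fR = Iα = kMR²(a/R) gives f = kMa.
These give a = g sinθ/(1+k) and the required friction f = kMg sinθ/(1+k).
The normal force is N = Mg cosθ, so μ_min = f/N = k tanθ/(1+k).
μ_min = 1 × tan30.6° / 2 ≈ 0.296.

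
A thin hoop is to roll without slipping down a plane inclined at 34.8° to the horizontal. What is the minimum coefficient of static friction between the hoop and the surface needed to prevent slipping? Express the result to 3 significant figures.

For this body I = MR², i.e. k = I/(MR²) = 1.
Translational: Mg sinθ − f = Ma. Rotational about the CM: fR = Iα = kMRa, so f = kMa.
These give a = g sinθ/(1+k) and the required friction f = kMg sinθ/(1+k).
The normal force is N = Mg cosθ, so μ_min = f/N = k tanθ/(1+k).
μ_min = 1 × tan34.8° / 2 ≈ 0.348.

μ_min ≈ 0.348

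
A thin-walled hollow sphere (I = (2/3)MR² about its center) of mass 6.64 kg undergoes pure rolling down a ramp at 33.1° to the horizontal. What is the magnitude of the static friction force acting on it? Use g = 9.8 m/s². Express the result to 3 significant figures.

Here I = (2/3)MR², so the shape factor k = I/(MR²) = 2/3.
Newton's second law down the slope: Mg sinθ − f = Ma. The torque equation fR = Iα (with α = a/R) gives f = kMa.
Combining, a = g sinθ/(1+k) and f = kMa = kMg sinθ/(1+k).
f = (2/3) × 6.64 × 9.8 × sin33.1° / 1.667 ≈ 14.2 N.

f ≈ 14.2 N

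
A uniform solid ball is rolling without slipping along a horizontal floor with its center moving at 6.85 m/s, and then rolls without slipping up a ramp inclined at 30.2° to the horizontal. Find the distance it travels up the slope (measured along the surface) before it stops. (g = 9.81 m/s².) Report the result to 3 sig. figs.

d ≈ 6.66 m

For this body I = (2/5)MR², i.e. k = I/(MR²) = 0.4.
Since it rolls without slipping, ω = v/R and KE = ½Mv² + ½Iω² = ½(1+k)Mv² = (7/10)Mv².
Setting this equal to Mgh gives the vertical rise h = (1+k)v₀²/(2g) = 1.4×6.85²/(2×9.81) = 3.348 m.
Along the incline, d = h/sinθ = 3.348/sin30.2° ≈ 6.66 m.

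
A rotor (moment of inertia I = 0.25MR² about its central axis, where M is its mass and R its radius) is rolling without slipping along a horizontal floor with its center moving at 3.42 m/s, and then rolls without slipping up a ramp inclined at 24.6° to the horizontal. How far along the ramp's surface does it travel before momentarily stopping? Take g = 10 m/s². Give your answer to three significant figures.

The moment of inertia is 0.25MR², giving k ≡ I/(MR²) = 0.25.
The rolling condition ω = v/R makes the rotational term ½I(v/R)² = ½kMv², so KE_total = ½(1+k)Mv² = (5/8)Mv².
Setting this equal to Mgh gives the vertical rise h = (1+k)v₀²/(2g) = 1.25×3.42²/(2×10) = 0.731 m.
The distance along the slope is d = h/sinθ = 0.731/sin24.6° ≈ 1.76 m.

d ≈ 1.76 m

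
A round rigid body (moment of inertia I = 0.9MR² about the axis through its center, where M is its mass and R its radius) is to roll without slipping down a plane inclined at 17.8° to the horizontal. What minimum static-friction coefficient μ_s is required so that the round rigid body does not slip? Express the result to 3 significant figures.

μ_min ≈ 0.152

Here I = 0.9MR², so the shape factor k = I/(MR²) = 0.9.
Translational: Mg sinθ − f = Ma. Rotational about the CM: fR = Iα = kMRa, so f = kMa.
These give a = g sinθ/(1+k) and the required friction f = kMg sinθ/(1+k).
The normal force is N = Mg cosθ, so μ_min = f/N = k tanθ/(1+k).
μ_min = 0.9 × tan17.8° / 1.9 ≈ 0.152.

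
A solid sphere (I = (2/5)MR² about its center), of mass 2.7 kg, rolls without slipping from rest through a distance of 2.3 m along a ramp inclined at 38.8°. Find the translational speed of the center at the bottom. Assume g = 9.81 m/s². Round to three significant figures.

v ≈ 4.49 m/s

The moment of inertia is (2/5)MR², giving k ≡ I/(MR²) = 0.4.
The rolling condition ω = v/R makes the rotational term ½I(v/R)² = ½kMv², so KE_total = ½(1+k)Mv² = (7/10)Mv².
The vertical drop is h = L sinθ = 2.3 × sin38.8° = 1.441 m.
Energy conservation: Mgh = (7/10)Mv², so v = √(2gh/(1+k)) = √(2 × 9.81 × 1.441 / 1.4) ≈ 4.49 m/s.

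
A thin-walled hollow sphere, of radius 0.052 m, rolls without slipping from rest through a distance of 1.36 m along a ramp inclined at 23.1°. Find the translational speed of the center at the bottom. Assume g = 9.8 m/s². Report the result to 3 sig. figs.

v ≈ 2.50 m/s

The moment of inertia is (2/3)MR², giving k ≡ I/(MR²) = 2/3.
Rolling without slipping gives ω = v/R, so the total kinetic energy is ½Mv² + ½Iω² = ½(1+k)Mv² = (5/6)Mv².
The vertical drop is h = L sinθ = 1.36 × sin23.1° = 0.5336 m.
Energy conservation: Mgh = (5/6)Mv², so v = √(2gh/(1+k)) = √(2 × 9.8 × 0.5336 / 1.667) ≈ 2.50 m/s.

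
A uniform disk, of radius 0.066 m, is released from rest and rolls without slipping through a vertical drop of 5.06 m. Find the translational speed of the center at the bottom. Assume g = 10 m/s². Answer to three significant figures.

The moment of inertia is (1/2)MR², giving k ≡ I/(MR²) = 0.5.
Since it rolls without slipping, ω = v/R and KE = ½Mv² + ½Iω² = ½(1+k)Mv² = (3/4)Mv².
Setting Mgh = (3/4)Mv² gives v = √(2gh/(1+k)) = √(2·10·5.06/1.5) ≈ 8.21 m/s.

v ≈ 8.21 m/s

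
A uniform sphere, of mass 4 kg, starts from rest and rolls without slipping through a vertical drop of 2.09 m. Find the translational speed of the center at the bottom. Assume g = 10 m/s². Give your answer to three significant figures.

v ≈ 5.46 m/s

For this body I = (2/5)MR², i.e. k = I/(MR²) = 0.4.
Pure rolling means v = ωR; then KE = ½Mv² + ½I(v/R)² = ½(1+k)Mv² = (7/10)Mv².
Energy conservation: Mgh = (7/10)Mv², so v = √(2gh/(1+k)) = √(2 × 10 × 2.09 / 1.4) ≈ 5.46 m/s.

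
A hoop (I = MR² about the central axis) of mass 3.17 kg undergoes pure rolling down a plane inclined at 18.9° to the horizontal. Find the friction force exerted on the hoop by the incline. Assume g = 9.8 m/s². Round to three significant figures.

With I = MR², the ratio k = I/(MR²) is 1.
Translational: Mg sinθ − f = Ma. Rotational about the CM: fR = Iα = kMRa, so f = kMa.
Combining, a = g sinθ/(1+k) and f = kMa = kMg sinθ/(1+k).
f = 1 × 3.17 × 9.8 × sin18.9° / 2 ≈ 5.03 N.

f ≈ 5.03 N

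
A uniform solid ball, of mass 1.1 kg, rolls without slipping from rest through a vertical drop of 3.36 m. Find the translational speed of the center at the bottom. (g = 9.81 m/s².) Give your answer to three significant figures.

With I = (2/5)MR², the ratio k = I/(MR²) is 0.4.
Rolling without slipping gives ω = v/R, so the total kinetic energy is ½Mv² + ½Iω² = ½(1+k)Mv² = (7/10)Mv².
Setting Mgh = (7/10)Mv² gives v = √(2gh/(1+k)) = √(2·9.81·3.36/1.4) ≈ 6.86 m/s.

v ≈ 6.86 m/s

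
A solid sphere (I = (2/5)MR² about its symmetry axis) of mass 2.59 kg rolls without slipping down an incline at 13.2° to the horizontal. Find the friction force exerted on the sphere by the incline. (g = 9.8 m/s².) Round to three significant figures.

With I = (2/5)MR², the ratio k = I/(MR²) is 0.4.
Along the incline Mg sinθ − f = Ma, and torque about the center fR = Iα = kMR²(a/R) gives f = kMa.
Combining, a = g sinθ/(1+k) and f = kMa = kMg sinθ/(1+k).
f = 0.4 × 2.59 × 9.8 × sin13.2° / 1.4 ≈ 1.66 N.

f ≈ 1.66 N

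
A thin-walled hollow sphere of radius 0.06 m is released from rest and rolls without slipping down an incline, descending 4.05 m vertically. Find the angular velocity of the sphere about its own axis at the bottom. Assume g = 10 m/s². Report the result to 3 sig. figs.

ω ≈ 116 rad/s

Here I = (2/3)MR², so the shape factor k = I/(MR²) = 2/3.
The rolling condition ω = v/R makes the rotational term ½I(v/R)² = ½kMv², so KE_total = ½(1+k)Mv² = (5/6)Mv².
Energy conservation Mgh = ½(1+k)Mv² gives v = √(2gh/(1+k)) = √(2 × 10 × 4.05 / 1.667) = 6.971 m/s.
Then ω = v/R = 6.971 / 0.06 ≈ 116 rad/s.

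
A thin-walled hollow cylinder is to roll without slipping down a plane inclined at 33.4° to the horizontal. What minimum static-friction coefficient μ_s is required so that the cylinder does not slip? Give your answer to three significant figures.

Here I = MR², so the shape factor k = I/(MR²) = 1.
Translational: Mg sinθ − f = Ma. Rotational about the CM: fR = Iα = kMRa, so f = kMa.
These give a = g sinθ/(1+k) and the required friction f = kMg sinθ/(1+k).
The normal force is N = Mg cosθ, so μ_min = f/N = k tanθ/(1+k).
μ_min = 1 × tan33.4° / 2 ≈ 0.330.

μ_min ≈ 0.330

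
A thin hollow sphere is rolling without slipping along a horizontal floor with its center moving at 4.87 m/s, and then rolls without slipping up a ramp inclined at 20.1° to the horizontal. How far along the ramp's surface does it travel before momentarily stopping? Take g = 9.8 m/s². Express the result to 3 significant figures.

Here I = (2/3)MR², so the shape factor k = I/(MR²) = 2/3.
Since it rolls without slipping, ω = v/R and KE = ½Mv² + ½Iω² = ½(1+k)Mv² = (5/6)Mv².
Setting this equal to Mgh gives the vertical rise h = (1+k)v₀²/(2g) = 1.667×4.87²/(2×9.8) = 2.017 m.
Along the incline, d = h/sinθ = 2.017/sin20.1° ≈ 5.87 m.

d ≈ 5.87 m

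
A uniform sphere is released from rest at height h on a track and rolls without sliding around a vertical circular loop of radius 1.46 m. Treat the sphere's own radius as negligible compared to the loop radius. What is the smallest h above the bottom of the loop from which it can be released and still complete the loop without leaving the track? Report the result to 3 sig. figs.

The moment of inertia is (2/5)MR², giving k ≡ I/(MR²) = 0.4.
At the top of the loop, the minimum-contact condition is Mg = Mv_top²/r, so v_top² = gr.
With ω = v/R, the kinetic energy at speed v is ½(1+k)Mv² = (7/10)Mv².
Energy conservation from release (height h) to the top (height 2r): Mgh = Mg(2r) + (7/10)M·gr.
Thus h_min = 2r + (1+k)r/2 = r(2 + 1.4/2) = 1.46 × 2.7 ≈ 3.94 m.

h_min ≈ 3.94 m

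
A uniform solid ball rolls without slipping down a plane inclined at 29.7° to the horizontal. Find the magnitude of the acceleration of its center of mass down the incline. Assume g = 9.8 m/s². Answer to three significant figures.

a ≈ 3.47 m/s²

For this body I = (2/5)MR², i.e. k = I/(MR²) = 0.4.
Translational: Mg sinθ − f = Ma. Rotational about the CM: fR = Iα = kMRa, so f = kMa.
Eliminating f: Mg sinθ = (1+k)Ma, so a = g sinθ/(1+k) = 9.8 × sin29.7° / 1.4 ≈ 3.47 m/s².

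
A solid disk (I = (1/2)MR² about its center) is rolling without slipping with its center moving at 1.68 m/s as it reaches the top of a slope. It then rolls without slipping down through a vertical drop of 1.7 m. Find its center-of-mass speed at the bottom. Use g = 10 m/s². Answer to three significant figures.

Here I = (1/2)MR², so the shape factor k = I/(MR²) = 0.5.
The rolling condition ω = v/R makes the rotational term ½I(v/R)² = ½kMv², so KE_total = ½(1+k)Mv² = (3/4)Mv².
Conserving energy between top and bottom: (3/4)Mv² = (3/4)Mv₀² + Mgh, hence v² = v₀² + 2gh/(1+k).
v = √(1.68² + 2×10×1.7/1.5) = √25.49 ≈ 5.05 m/s.

v ≈ 5.05 m/s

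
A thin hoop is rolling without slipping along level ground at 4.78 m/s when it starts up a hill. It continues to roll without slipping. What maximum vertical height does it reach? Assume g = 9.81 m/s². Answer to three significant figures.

Here I = MR², so the shape factor k = I/(MR²) = 1.
Since it rolls without slipping, ω = v/R and KE = ½Mv² + ½Iω² = ½(1+k)Mv² = Mv².
At the top the kinetic energy is zero, so Mv₀² = Mgh.
Thus h = (1+k)v₀²/(2g) = 2 × 4.78² / (2 × 9.81) ≈ 2.33 m.

h ≈ 2.33 m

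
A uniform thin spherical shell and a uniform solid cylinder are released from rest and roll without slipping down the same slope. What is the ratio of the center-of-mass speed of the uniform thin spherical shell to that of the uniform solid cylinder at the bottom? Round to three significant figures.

v_ratio ≈ 0.949

Each satisfies Mgh = ½(1+k)Mv² with k = I/(MR²), so v ∝ 1/√(1+k).
For the uniform thin spherical shell k = 2/3; for the uniform solid cylinder k = 0.5.
v₁/v₂ = √((1+k₂)/(1+k₁)) = √(1.5/1.667) ≈ 0.949.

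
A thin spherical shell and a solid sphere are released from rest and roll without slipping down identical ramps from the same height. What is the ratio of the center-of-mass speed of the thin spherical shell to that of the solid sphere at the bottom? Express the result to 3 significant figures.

v_ratio ≈ 0.917

Each satisfies Mgh = ½(1+k)Mv² with k = I/(MR²), so v ∝ 1/√(1+k).
For the thin spherical shell k = 2/3; for the solid sphere k = 0.4.
v₁/v₂ = √((1+k₂)/(1+k₁)) = √(1.4/1.667) ≈ 0.917.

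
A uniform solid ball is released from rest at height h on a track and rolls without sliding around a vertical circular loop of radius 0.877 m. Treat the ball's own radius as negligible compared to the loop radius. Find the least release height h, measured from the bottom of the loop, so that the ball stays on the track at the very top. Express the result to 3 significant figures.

h_min ≈ 2.37 m

The moment of inertia is (2/5)MR², giving k ≡ I/(MR²) = 0.4.
At the top, contact is just lost when gravity alone supplies the centripetal force: Mg = Mv_top²/r, i.e. v_top² = gr.
With ω = v/R, the kinetic energy at speed v is ½(1+k)Mv² = (7/10)Mv².
Energy conservation from release (height h) to the top (height 2r): Mgh = Mg(2r) + (7/10)M·gr.
Thus h_min = 2r + (1+k)r/2 = r(2 + 1.4/2) = 0.877 × 2.7 ≈ 2.37 m.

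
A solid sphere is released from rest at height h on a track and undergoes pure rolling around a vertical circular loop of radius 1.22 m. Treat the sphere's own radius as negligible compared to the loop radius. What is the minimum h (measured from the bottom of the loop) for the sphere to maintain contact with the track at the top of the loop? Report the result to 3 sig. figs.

With I = (2/5)MR², the ratio k = I/(MR²) is 0.4.
At the top, contact is just lost when gravity alone supplies the centripetal force: Mg = Mv_top²/r, i.e. v_top² = gr.
With ω = v/R, the kinetic energy at speed v is ½(1+k)Mv² = (7/10)Mv².
Energy conservation from release (height h) to the top (height 2r): Mgh = Mg(2r) + (7/10)M·gr.
Thus h_min = 2r + (1+k)r/2 = r(2 + 1.4/2) = 1.22 × 2.7 ≈ 3.29 m.

h_min ≈ 3.29 m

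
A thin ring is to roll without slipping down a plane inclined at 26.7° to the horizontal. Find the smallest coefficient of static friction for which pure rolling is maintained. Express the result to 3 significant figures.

μ_min ≈ 0.251

Here I = MR², so the shape factor k = I/(MR²) = 1.
Along the incline Mg sinθ − f = Ma, and torque about the center fR = Iα = kMR²(a/R) gives f = kMa.
These give a = g sinθ/(1+k) and the required friction f = kMg sinθ/(1+k).
The normal force is N = Mg cosθ, so μ_min = f/N = k tanθ/(1+k).
μ_min = 1 × tan26.7° / 2 ≈ 0.251.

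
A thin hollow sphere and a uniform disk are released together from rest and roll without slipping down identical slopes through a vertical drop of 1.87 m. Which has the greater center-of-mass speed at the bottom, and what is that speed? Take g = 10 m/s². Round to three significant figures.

the uniform disk, at v ≈ 4.99 m/s

For rolling without slipping, Mgh = ½(1+k)Mv² where k = I/(MR²), so v = √(2gh/(1+k)).
Thin hollow sphere: k = 2/3, giving v = √(2×10×1.87/1.667) = 4.737 m/s.
Uniform disk: k = 0.5, giving v = √(2×10×1.87/1.5) = 4.993 m/s.
The smaller k wins: the uniform disk, at ≈ 4.99 m/s.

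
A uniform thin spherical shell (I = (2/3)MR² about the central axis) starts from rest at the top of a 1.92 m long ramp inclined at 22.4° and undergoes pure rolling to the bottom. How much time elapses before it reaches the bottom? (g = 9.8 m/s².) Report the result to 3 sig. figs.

t ≈ 1.31 s

The moment of inertia is (2/3)MR², giving k ≡ I/(MR²) = 2/3.
Translational: Mg sinθ − f = Ma. Rotational about the CM: fR = Iα = kMRa, so f = kMa.
Hence a = g sinθ/(1+k) = 9.8×sin22.4°/1.667 = 2.241 m/s².
Starting from rest, L = ½at², so t = √(2L/a) = √(2×1.92/2.241) ≈ 1.31 s.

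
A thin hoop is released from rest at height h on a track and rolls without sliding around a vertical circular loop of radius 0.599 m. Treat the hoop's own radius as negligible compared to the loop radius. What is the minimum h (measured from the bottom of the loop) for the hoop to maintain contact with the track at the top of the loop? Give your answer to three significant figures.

The moment of inertia is MR², giving k ≡ I/(MR²) = 1.
At the top of the loop, the minimum-contact condition is Mg = Mv_top²/r, so v_top² = gr.
With ω = v/R, the kinetic energy at speed v is ½(1+k)Mv² = Mv².
Energy conservation from release (height h) to the top (height 2r): Mgh = Mg(2r) + M·gr.
Thus h_min = 2r + (1+k)r/2 = r(2 + 2/2) = 0.599 × 3 ≈ 1.80 m.

h_min ≈ 1.80 m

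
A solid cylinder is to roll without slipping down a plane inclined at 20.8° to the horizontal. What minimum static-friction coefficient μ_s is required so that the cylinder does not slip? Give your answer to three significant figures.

μ_min ≈ 0.127

Here I = (1/2)MR², so the shape factor k = I/(MR²) = 0.5.
Translational: Mg sinθ − f = Ma. Rotational about the CM: fR = Iα = kMRa, so f = kMa.
These give a = g sinθ/(1+k) and the required friction f = kMg sinθ/(1+k).
The normal force is N = Mg cosθ, so μ_min = f/N = k tanθ/(1+k).
μ_min = 0.5 × tan20.8° / 1.5 ≈ 0.127.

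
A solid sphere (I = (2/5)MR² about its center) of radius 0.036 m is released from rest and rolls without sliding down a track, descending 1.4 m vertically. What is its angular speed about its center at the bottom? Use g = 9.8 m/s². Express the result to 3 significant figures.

With I = (2/5)MR², the ratio k = I/(MR²) is 0.4.
Pure rolling means v = ωR; then KE = ½Mv² + ½I(v/R)² = ½(1+k)Mv² = (7/10)Mv².
Energy conservation Mgh = ½(1+k)Mv² gives v = √(2gh/(1+k)) = √(2 × 9.8 × 1.4 / 1.4) = 4.427 m/s.
The angular speed follows from ω = v/R = 4.427/0.036 ≈ 123 rad/s.

ω ≈ 123 rad/s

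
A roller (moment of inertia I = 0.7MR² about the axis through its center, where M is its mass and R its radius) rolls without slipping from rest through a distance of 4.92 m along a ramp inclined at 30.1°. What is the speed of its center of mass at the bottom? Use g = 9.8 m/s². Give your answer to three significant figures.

The moment of inertia is 0.7MR², giving k ≡ I/(MR²) = 0.7.
Rolling without slipping gives ω = v/R, so the total kinetic energy is ½Mv² + ½Iω² = ½(1+k)Mv² = (17/20)Mv².
The vertical drop is h = L sinθ = 4.92 × sin30.1° = 2.467 m.
Energy conservation: Mgh = (17/20)Mv², so v = √(2gh/(1+k)) = √(2 × 9.8 × 2.467 / 1.7) ≈ 5.33 m/s.

v ≈ 5.33 m/s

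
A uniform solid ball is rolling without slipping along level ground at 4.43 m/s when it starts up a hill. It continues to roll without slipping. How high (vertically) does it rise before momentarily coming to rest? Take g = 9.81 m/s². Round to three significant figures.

For this body I = (2/5)MR², i.e. k = I/(MR²) = 0.4.
Pure rolling means v = ωR; then KE = ½Mv² + ½I(v/R)² = ½(1+k)Mv² = (7/10)Mv².
All of this converts to potential energy at the highest point: (7/10)Mv₀² = Mgh.
Thus h = (1+k)v₀²/(2g) = 1.4 × 4.43² / (2 × 9.81) ≈ 1.40 m.

h ≈ 1.40 m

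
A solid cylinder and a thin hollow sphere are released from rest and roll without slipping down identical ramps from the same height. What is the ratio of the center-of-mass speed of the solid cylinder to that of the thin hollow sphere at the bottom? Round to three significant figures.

Each satisfies Mgh = ½(1+k)Mv² with k = I/(MR²), so v ∝ 1/√(1+k).
For the solid cylinder k = 0.5; for the thin hollow sphere k = 2/3.
v₁/v₂ = √((1+k₂)/(1+k₁)) = √(1.667/1.5) ≈ 1.05.

v_ratio ≈ 1.05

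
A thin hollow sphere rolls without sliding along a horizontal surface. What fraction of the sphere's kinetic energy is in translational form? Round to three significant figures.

fraction ≈ 0.600

For this body I = (2/3)MR², i.e. k = I/(MR²) = 2/3.
Since ω = v/R, the translational part is ½Mv² and the rotational part is ½I(v/R)² = ½kMv²; the total is ½(1+k)Mv².
The translational fraction is therefore 1/(1+k) = 1/1.667 ≈ 0.600.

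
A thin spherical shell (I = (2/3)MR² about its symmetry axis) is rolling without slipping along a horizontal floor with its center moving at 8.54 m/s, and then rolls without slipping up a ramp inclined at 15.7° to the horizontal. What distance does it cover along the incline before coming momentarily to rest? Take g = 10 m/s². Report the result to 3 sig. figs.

d ≈ 22.5 m

Here I = (2/3)MR², so the shape factor k = I/(MR²) = 2/3.
Since it rolls without slipping, ω = v/R and KE = ½Mv² + ½Iω² = ½(1+k)Mv² = (5/6)Mv².
Setting this equal to Mgh gives the vertical rise h = (1+k)v₀²/(2g) = 1.667×8.54²/(2×10) = 6.078 m.
Along the incline, d = h/sinθ = 6.078/sin15.7° ≈ 22.5 m.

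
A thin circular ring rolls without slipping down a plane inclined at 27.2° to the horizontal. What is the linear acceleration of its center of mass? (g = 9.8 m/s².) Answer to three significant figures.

The moment of inertia is MR², giving k ≡ I/(MR²) = 1.
Newton's second law down the slope: Mg sinθ − f = Ma. The torque equation fR = Iα (with α = a/R) gives f = kMa.
Eliminating f: Mg sinθ = (1+k)Ma, so a = g sinθ/(1+k) = 9.8 × sin27.2° / 2 ≈ 2.24 m/s².

a ≈ 2.24 m/s²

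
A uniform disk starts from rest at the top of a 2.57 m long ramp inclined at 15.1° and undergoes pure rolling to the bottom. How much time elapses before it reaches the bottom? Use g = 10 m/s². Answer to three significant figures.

For this body I = (1/2)MR², i.e. k = I/(MR²) = 0.5.
Newton's second law down the slope: Mg sinθ − f = Ma. The torque equation fR = Iα (with α = a/R) gives f = kMa.
Hence a = g sinθ/(1+k) = 10×sin15.1°/1.5 = 1.737 m/s².
With constant a from rest, t = √(2L/a) = √(2·2.57/1.737) ≈ 1.72 s.

t ≈ 1.72 s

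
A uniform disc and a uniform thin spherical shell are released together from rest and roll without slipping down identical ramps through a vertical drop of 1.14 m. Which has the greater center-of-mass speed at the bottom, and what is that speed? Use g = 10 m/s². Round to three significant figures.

the uniform disc, at v ≈ 3.90 m/s

For rolling without slipping, Mgh = ½(1+k)Mv² where k = I/(MR²), so v = √(2gh/(1+k)).
Uniform disc: k = 0.5, giving v = √(2×10×1.14/1.5) = 3.899 m/s.
Uniform thin spherical shell: k = 2/3, giving v = √(2×10×1.14/1.667) = 3.699 m/s.
The smaller k wins: the uniform disc, at ≈ 3.90 m/s.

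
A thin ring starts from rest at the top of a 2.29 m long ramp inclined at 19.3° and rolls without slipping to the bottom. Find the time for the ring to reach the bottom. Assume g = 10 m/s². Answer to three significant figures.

t ≈ 1.66 s

The moment of inertia is MR², giving k ≡ I/(MR²) = 1.
Newton's second law down the slope: Mg sinθ − f = Ma. The torque equation fR = Iα (with α = a/R) gives f = kMa.
Hence a = g sinθ/(1+k) = 10×sin19.3°/2 = 1.653 m/s².
Starting from rest, L = ½at², so t = √(2L/a) = √(2×2.29/1.653) ≈ 1.66 s.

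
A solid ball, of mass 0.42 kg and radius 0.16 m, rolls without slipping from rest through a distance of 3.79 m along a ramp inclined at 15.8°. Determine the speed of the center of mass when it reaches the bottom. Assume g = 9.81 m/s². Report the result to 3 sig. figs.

With I = (2/5)MR², the ratio k = I/(MR²) is 0.4.
Rolling without slipping gives ω = v/R, so the total kinetic energy is ½Mv² + ½Iω² = ½(1+k)Mv² = (7/10)Mv².
The vertical drop is h = L sinθ = 3.79 × sin15.8° = 1.032 m.
Setting Mgh = (7/10)Mv² gives v = √(2gh/(1+k)) = √(2·9.81·1.032/1.4) ≈ 3.80 m/s.

v ≈ 3.80 m/s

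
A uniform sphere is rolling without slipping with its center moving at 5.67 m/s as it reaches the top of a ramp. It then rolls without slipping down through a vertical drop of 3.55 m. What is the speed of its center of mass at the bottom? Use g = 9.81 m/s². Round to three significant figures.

v ≈ 9.05 m/s

Here I = (2/5)MR², so the shape factor k = I/(MR²) = 0.4.
Since it rolls without slipping, ω = v/R and KE = ½Mv² + ½Iω² = ½(1+k)Mv² = (7/10)Mv².
Conserving energy between top and bottom: (7/10)Mv² = (7/10)Mv₀² + Mgh, hence v² = v₀² + 2gh/(1+k).
v = √(5.67² + 2×9.81×3.55/1.4) = √81.9 ≈ 9.05 m/s.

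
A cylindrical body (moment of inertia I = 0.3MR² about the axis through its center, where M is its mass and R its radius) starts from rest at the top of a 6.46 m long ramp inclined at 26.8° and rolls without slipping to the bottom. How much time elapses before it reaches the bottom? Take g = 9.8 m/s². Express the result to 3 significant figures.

t ≈ 1.95 s

For this body I = 0.3MR², i.e. k = I/(MR²) = 0.3.
Translational: Mg sinθ − f = Ma. Rotational about the CM: fR = Iα = kMRa, so f = kMa.
Hence a = g sinθ/(1+k) = 9.8×sin26.8°/1.3 = 3.399 m/s².
Starting from rest, L = ½at², so t = √(2L/a) = √(2×6.46/3.399) ≈ 1.95 s.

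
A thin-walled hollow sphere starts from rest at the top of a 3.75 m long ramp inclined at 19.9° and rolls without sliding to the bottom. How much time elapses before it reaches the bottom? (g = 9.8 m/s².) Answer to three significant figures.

For this body I = (2/3)MR², i.e. k = I/(MR²) = 2/3.
Translational: Mg sinθ − f = Ma. Rotational about the CM: fR = Iα = kMRa, so f = kMa.
Hence a = g sinθ/(1+k) = 9.8×sin19.9°/1.667 = 2.001 m/s².
Starting from rest, L = ½at², so t = √(2L/a) = √(2×3.75/2.001) ≈ 1.94 s.

t ≈ 1.94 s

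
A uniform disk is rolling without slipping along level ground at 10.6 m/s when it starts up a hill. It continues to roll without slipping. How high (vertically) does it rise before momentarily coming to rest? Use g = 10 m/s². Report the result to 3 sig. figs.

h ≈ 8.43 m

For this body I = (1/2)MR², i.e. k = I/(MR²) = 0.5.
Rolling without slipping gives ω = v/R, so the total kinetic energy is ½Mv² + ½Iω² = ½(1+k)Mv² = (3/4)Mv².
All of this converts to potential energy at the highest point: (3/4)Mv₀² = Mgh.
Thus h = (1+k)v₀²/(2g) = 1.5 × 10.6² / (2 × 10) ≈ 8.43 m.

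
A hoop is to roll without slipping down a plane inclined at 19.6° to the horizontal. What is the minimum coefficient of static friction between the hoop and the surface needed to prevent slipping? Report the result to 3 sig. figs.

Here I = MR², so the shape factor k = I/(MR²) = 1.
Translational: Mg sinθ − f = Ma. Rotational about the CM: fR = Iα = kMRa, so f = kMa.
These give a = g sinθ/(1+k) and the required friction f = kMg sinθ/(1+k).
With N = Mg cosθ, the no-slip condition f ≤ μN gives μ_min = f/N = k tanθ/(1+k).
μ_min = 1 × tan19.6° / 2 ≈ 0.178.

μ_min ≈ 0.178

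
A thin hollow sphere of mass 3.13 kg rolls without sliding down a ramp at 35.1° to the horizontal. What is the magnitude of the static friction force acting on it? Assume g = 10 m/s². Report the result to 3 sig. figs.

The moment of inertia is (2/3)MR², giving k ≡ I/(MR²) = 2/3.
Translational: Mg sinθ − f = Ma. Rotational about the CM: fR = Iα = kMRa, so f = kMa.
Combining, a = g sinθ/(1+k) and f = kMa = kMg sinθ/(1+k).
f = (2/3) × 3.13 × 10 × sin35.1° / 1.667 ≈ 7.20 N.

f ≈ 7.20 N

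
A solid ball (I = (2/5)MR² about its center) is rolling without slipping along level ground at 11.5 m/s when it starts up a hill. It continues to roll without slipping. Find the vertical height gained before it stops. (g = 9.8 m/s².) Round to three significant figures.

The moment of inertia is (2/5)MR², giving k ≡ I/(MR²) = 0.4.
Pure rolling means v = ωR; then KE = ½Mv² + ½I(v/R)² = ½(1+k)Mv² = (7/10)Mv².
At the top the kinetic energy is zero, so (7/10)Mv₀² = Mgh.
Thus h = (1+k)v₀²/(2g) = 1.4 × 11.5² / (2 × 9.8) ≈ 9.45 m.

h ≈ 9.45 m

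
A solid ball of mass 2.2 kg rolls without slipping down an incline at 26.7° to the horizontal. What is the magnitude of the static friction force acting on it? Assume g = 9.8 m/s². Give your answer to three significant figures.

f ≈ 2.77 N

The moment of inertia is (2/5)MR², giving k ≡ I/(MR²) = 0.4.
Translational: Mg sinθ − f = Ma. Rotational about the CM: fR = Iα = kMRa, so f = kMa.
Combining, a = g sinθ/(1+k) and f = kMa = kMg sinθ/(1+k).
f = 0.4 × 2.2 × 9.8 × sin26.7° / 1.4 ≈ 2.77 N.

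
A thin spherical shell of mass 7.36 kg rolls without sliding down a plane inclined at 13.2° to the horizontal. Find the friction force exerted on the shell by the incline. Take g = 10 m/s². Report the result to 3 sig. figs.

The moment of inertia is (2/3)MR², giving k ≡ I/(MR²) = 2/3.
Translational: Mg sinθ − f = Ma. Rotational about the CM: fR = Iα = kMRa, so f = kMa.
Combining, a = g sinθ/(1+k) and f = kMa = kMg sinθ/(1+k).
f = (2/3) × 7.36 × 10 × sin13.2° / 1.667 ≈ 6.72 N.

f ≈ 6.72 N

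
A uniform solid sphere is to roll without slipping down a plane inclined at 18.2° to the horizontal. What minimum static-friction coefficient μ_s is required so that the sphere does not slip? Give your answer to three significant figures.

Here I = (2/5)MR², so the shape factor k = I/(MR²) = 0.4.
Translational: Mg sinθ − f = Ma. Rotational about the CM: fR = Iα = kMRa, so f = kMa.
These give a = g sinθ/(1+k) and the required friction f = kMg sinθ/(1+k).
With N = Mg cosθ, the no-slip condition f ≤ μN gives μ_min = f/N = k tanθ/(1+k).
μ_min = 0.4 × tan18.2° / 1.4 ≈ 0.0939.

μ_min ≈ 0.0939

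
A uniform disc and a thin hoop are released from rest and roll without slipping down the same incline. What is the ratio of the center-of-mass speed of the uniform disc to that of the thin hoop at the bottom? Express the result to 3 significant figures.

Each satisfies Mgh = ½(1+k)Mv² with k = I/(MR²), so v ∝ 1/√(1+k).
For the uniform disc k = 0.5; for the thin hoop k = 1.
v₁/v₂ = √((1+k₂)/(1+k₁)) = √(2/1.5) ≈ 1.15.

v_ratio ≈ 1.15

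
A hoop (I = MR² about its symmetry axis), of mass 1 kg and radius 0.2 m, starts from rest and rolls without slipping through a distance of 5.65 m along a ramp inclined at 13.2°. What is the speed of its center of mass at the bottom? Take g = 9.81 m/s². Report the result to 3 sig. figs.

v ≈ 3.56 m/s

With I = MR², the ratio k = I/(MR²) is 1.
The rolling condition ω = v/R makes the rotational term ½I(v/R)² = ½kMv², so KE_total = ½(1+k)Mv² = Mv².
The vertical drop is h = L sinθ = 5.65 × sin13.2° = 1.29 m.
Energy conservation: Mgh = Mv², so v = √(2gh/(1+k)) = √(2 × 9.81 × 1.29 / 2) ≈ 3.56 m/s.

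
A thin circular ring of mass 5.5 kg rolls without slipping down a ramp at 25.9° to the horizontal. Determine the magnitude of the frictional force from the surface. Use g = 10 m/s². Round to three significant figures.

For this body I = MR², i.e. k = I/(MR²) = 1.
Along the incline Mg sinθ − f = Ma, and torque about the center fR = Iα = kMR²(a/R) gives f = kMa.
Combining, a = g sinθ/(1+k) and f = kMa = kMg sinθ/(1+k).
f = 1 × 5.5 × 10 × sin25.9° / 2 ≈ 12.0 N.

f ≈ 12.0 N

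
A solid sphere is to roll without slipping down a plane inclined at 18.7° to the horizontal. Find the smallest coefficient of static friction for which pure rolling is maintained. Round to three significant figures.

With I = (2/5)MR², the ratio k = I/(MR²) is 0.4.
Along the incline Mg sinθ − f = Ma, and torque about the center fR = Iα = kMR²(a/R) gives f = kMa.
These give a = g sinθ/(1+k) and the required friction f = kMg sinθ/(1+k).
The normal force is N = Mg cosθ, so μ_min = f/N = k tanθ/(1+k).
μ_min = 0.4 × tan18.7° / 1.4 ≈ 0.0967.

μ_min ≈ 0.0967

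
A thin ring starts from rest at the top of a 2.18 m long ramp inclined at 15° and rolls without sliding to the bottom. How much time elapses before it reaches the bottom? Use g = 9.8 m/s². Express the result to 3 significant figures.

With I = MR², the ratio k = I/(MR²) is 1.
Translational: Mg sinθ − f = Ma. Rotational about the CM: fR = Iα = kMRa, so f = kMa.
Hence a = g sinθ/(1+k) = 9.8×sin15°/2 = 1.268 m/s².
Starting from rest, L = ½at², so t = √(2L/a) = √(2×2.18/1.268) ≈ 1.85 s.

t ≈ 1.85 s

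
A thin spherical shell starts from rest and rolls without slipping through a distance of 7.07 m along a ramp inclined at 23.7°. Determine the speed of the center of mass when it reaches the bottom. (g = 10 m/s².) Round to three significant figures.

With I = (2/3)MR², the ratio k = I/(MR²) is 2/3.
The rolling condition ω = v/R makes the rotational term ½I(v/R)² = ½kMv², so KE_total = ½(1+k)Mv² = (5/6)Mv².
The vertical drop is h = L sinθ = 7.07 × sin23.7° = 2.842 m.
Energy conservation: Mgh = (5/6)Mv², so v = √(2gh/(1+k)) = √(2 × 10 × 2.842 / 1.667) ≈ 5.84 m/s.

v ≈ 5.84 m/s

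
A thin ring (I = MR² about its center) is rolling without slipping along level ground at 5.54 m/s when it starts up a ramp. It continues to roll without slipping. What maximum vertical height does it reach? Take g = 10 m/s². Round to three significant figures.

Here I = MR², so the shape factor k = I/(MR²) = 1.
Rolling without slipping gives ω = v/R, so the total kinetic energy is ½Mv² + ½Iω² = ½(1+k)Mv² = Mv².
At the top the kinetic energy is zero, so Mv₀² = Mgh.
Thus h = (1+k)v₀²/(2g) = 2 × 5.54² / (2 × 10) ≈ 3.07 m.

h ≈ 3.07 m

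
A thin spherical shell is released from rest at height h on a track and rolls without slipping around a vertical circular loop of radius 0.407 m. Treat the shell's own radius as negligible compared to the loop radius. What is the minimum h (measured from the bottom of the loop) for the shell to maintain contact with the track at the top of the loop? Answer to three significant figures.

h_min ≈ 1.15 m

With I = (2/3)MR², the ratio k = I/(MR²) is 2/3.
At the top of the loop, the minimum-contact condition is Mg = Mv_top²/r, so v_top² = gr.
With ω = v/R, the kinetic energy at speed v is ½(1+k)Mv² = (5/6)Mv².
Energy conservation from release (height h) to the top (height 2r): Mgh = Mg(2r) + (5/6)M·gr.
Thus h_min = 2r + (1+k)r/2 = r(2 + 1.667/2) = 0.407 × 2.833 ≈ 1.15 m.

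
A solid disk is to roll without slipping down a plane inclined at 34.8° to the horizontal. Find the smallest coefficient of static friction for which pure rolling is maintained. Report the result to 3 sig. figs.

The moment of inertia is (1/2)MR², giving k ≡ I/(MR²) = 0.5.
Newton's second law down the slope: Mg sinθ − f = Ma. The torque equation fR = Iα (with α = a/R) gives f = kMa.
These give a = g sinθ/(1+k) and the required friction f = kMg sinθ/(1+k).
The normal force is N = Mg cosθ, so μ_min = f/N = k tanθ/(1+k).
μ_min = 0.5 × tan34.8° / 1.5 ≈ 0.232.

μ_min ≈ 0.232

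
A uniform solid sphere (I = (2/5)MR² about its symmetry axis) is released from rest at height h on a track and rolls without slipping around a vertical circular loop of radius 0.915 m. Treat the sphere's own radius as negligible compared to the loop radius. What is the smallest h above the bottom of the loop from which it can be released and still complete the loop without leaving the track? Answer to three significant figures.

h_min ≈ 2.47 m

The moment of inertia is (2/5)MR², giving k ≡ I/(MR²) = 0.4.
At the top of the loop, the minimum-contact condition is Mg = Mv_top²/r, so v_top² = gr.
With ω = v/R, the kinetic energy at speed v is ½(1+k)Mv² = (7/10)Mv².
Energy conservation from release (height h) to the top (height 2r): Mgh = Mg(2r) + (7/10)M·gr.
Thus h_min = 2r + (1+k)r/2 = r(2 + 1.4/2) = 0.915 × 2.7 ≈ 2.47 m.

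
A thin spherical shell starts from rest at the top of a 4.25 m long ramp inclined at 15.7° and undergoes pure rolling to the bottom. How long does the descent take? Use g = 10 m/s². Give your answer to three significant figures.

With I = (2/3)MR², the ratio k = I/(MR²) is 2/3.
Translational: Mg sinθ − f = Ma. Rotational about the CM: fR = Iα = kMRa, so f = kMa.
Hence a = g sinθ/(1+k) = 10×sin15.7°/1.667 = 1.624 m/s².
With constant a from rest, t = √(2L/a) = √(2·4.25/1.624) ≈ 2.29 s.

t ≈ 2.29 s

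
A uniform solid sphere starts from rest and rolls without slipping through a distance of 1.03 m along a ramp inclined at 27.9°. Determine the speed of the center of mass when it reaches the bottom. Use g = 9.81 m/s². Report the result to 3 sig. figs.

The moment of inertia is (2/5)MR², giving k ≡ I/(MR²) = 0.4.
Pure rolling means v = ωR; then KE = ½Mv² + ½I(v/R)² = ½(1+k)Mv² = (7/10)Mv².
The vertical drop is h = L sinθ = 1.03 × sin27.9° = 0.482 m.
Setting Mgh = (7/10)Mv² gives v = √(2gh/(1+k)) = √(2·9.81·0.482/1.4) ≈ 2.60 m/s.

v ≈ 2.60 m/s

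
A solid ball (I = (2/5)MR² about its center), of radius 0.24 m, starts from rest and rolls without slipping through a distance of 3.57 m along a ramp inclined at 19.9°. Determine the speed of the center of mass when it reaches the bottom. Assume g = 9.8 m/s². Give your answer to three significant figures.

Here I = (2/5)MR², so the shape factor k = I/(MR²) = 0.4.
Since it rolls without slipping, ω = v/R and KE = ½Mv² + ½Iω² = ½(1+k)Mv² = (7/10)Mv².
The vertical drop is h = L sinθ = 3.57 × sin19.9° = 1.215 m.
Setting Mgh = (7/10)Mv² gives v = √(2gh/(1+k)) = √(2·9.8·1.215/1.4) ≈ 4.12 m/s.

v ≈ 4.12 m/s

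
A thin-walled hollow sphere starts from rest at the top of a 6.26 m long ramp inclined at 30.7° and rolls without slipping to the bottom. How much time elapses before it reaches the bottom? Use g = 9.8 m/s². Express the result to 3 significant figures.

For this body I = (2/3)MR², i.e. k = I/(MR²) = 2/3.
Newton's second law down the slope: Mg sinθ − f = Ma. The torque equation fR = Iα (with α = a/R) gives f = kMa.
Hence a = g sinθ/(1+k) = 9.8×sin30.7°/1.667 = 3.002 m/s².
Starting from rest, L = ½at², so t = √(2L/a) = √(2×6.26/3.002) ≈ 2.04 s.

t ≈ 2.04 s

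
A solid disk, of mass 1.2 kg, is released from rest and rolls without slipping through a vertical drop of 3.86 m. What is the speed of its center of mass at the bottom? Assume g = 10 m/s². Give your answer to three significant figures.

v ≈ 7.17 m/s

With I = (1/2)MR², the ratio k = I/(MR²) is 0.5.
Rolling without slipping gives ω = v/R, so the total kinetic energy is ½Mv² + ½Iω² = ½(1+k)Mv² = (3/4)Mv².
Energy conservation: Mgh = (3/4)Mv², so v = √(2gh/(1+k)) = √(2 × 10 × 3.86 / 1.5) ≈ 7.17 m/s.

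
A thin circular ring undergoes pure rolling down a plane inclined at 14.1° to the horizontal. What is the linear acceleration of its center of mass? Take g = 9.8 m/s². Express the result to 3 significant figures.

With I = MR², the ratio k = I/(MR²) is 1.
Along the incline Mg sinθ − f = Ma, and torque about the center fR = Iα = kMR²(a/R) gives f = kMa.
Eliminating f: Mg sinθ = (1+k)Ma, so a = g sinθ/(1+k) = 9.8 × sin14.1° / 2 ≈ 1.19 m/s².

a ≈ 1.19 m/s²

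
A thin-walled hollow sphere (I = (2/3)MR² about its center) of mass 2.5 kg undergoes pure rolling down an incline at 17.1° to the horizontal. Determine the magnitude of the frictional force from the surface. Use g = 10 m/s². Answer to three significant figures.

With I = (2/3)MR², the ratio k = I/(MR²) is 2/3.
Along the incline Mg sinθ − f = Ma, and torque about the center fR = Iα = kMR²(a/R) gives f = kMa.
Combining, a = g sinθ/(1+k) and f = kMa = kMg sinθ/(1+k).
f = (2/3) × 2.5 × 10 × sin17.1° / 1.667 ≈ 2.94 N.

f ≈ 2.94 N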